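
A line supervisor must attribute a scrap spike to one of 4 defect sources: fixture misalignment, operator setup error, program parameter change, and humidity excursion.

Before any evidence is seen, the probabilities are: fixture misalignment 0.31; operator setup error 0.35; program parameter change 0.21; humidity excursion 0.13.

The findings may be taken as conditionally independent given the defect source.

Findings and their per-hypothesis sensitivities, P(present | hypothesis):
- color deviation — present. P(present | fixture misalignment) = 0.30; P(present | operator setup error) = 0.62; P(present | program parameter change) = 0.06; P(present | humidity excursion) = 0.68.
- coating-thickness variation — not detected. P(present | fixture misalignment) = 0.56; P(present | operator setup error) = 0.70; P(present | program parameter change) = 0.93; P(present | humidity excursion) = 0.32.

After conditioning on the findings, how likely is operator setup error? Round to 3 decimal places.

0.390

By Bayes' rule with conditional independence, the unnormalized weight for each hypothesis is prior × ∏ likelihoods (using 1 − P(present | H) for each absent finding):
  fixture misalignment: 0.31 × 0.30 × (1 − 0.56) = 0.04092
  operator setup error: 0.35 × 0.62 × (1 − 0.70) = 0.0651
  program parameter change: 0.21 × 0.06 × (1 − 0.93) = 0.000882
  humidity excursion: 0.13 × 0.68 × (1 − 0.32) = 0.060112
The unnormalized weights sum to 0.16701.
P(operator setup error | evidence) = 0.0651 / 0.16701 ≈ 0.390.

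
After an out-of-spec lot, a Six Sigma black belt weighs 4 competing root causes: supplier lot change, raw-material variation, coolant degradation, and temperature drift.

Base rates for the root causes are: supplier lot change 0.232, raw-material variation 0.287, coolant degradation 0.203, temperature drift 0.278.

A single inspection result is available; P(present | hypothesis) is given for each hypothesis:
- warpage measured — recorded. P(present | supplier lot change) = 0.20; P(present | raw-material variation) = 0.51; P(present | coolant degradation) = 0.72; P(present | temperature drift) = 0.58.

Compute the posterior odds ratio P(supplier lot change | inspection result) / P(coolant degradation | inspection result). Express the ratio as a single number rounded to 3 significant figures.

0.317

The normalizing constant cancels in an odds ratio, so compute prior × likelihood for the two hypotheses only:
  supplier lot change: 0.232 × 0.20 = 0.0464
  coolant degradation: 0.203 × 0.72 = 0.14616
Posterior odds = 0.0464 / 0.14616 ≈ 0.317.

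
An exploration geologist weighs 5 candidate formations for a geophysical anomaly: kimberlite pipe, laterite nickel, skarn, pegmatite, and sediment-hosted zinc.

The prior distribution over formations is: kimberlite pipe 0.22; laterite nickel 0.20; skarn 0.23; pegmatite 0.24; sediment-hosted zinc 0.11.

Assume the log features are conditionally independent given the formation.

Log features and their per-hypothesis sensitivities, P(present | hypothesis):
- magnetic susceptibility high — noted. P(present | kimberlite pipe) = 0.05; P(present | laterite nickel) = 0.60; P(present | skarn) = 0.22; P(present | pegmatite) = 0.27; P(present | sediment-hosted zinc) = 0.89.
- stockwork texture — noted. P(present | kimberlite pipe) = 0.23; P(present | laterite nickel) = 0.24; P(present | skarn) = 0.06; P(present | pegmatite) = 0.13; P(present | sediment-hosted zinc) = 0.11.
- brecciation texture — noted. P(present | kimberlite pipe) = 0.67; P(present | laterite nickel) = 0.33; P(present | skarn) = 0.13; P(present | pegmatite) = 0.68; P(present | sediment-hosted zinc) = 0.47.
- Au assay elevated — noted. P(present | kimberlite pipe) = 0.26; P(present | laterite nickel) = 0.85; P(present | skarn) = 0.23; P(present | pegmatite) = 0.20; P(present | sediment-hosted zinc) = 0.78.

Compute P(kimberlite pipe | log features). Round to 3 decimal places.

0.032

Multiply each prior by the joint likelihood of the log feature pattern:
  kimberlite pipe: 0.22 × 0.05 × 0.23 × 0.67 × 0.26 = 0.00044073
  laterite nickel: 0.20 × 0.60 × 0.24 × 0.33 × 0.85 = 0.0080784
  skarn: 0.23 × 0.22 × 0.06 × 0.13 × 0.23 = 9.0776e-05
  pegmatite: 0.24 × 0.27 × 0.13 × 0.68 × 0.20 = 0.0011457
  sediment-hosted zinc: 0.11 × 0.89 × 0.11 × 0.47 × 0.78 = 0.0039479
The unnormalized weights sum to 0.013703.
P(kimberlite pipe | evidence) = 0.00044073 / 0.013703 ≈ 0.032.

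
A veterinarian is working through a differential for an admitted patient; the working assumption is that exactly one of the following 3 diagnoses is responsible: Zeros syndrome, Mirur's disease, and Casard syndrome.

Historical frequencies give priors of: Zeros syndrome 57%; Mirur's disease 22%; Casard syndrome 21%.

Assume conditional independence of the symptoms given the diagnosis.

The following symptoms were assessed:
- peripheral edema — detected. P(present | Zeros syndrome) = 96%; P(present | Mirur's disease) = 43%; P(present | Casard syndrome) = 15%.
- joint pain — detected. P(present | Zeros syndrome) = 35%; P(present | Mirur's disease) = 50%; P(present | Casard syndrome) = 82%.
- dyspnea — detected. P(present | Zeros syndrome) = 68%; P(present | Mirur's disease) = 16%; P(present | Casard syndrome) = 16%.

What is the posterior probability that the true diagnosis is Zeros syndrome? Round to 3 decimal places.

Multiply each prior by the joint likelihood of the symptom pattern:
  Zeros syndrome: 0.57 × 0.96 × 0.35 × 0.68 = 0.13023
  Mirur's disease: 0.22 × 0.43 × 0.50 × 0.16 = 0.007568
  Casard syndrome: 0.21 × 0.15 × 0.82 × 0.16 = 0.0041328
Normalizing constant Z = 0.13023 + 0.007568 + 0.0041328 = 0.14193.
P(Zeros syndrome | evidence) = 0.13023 / 0.14193 ≈ 0.918.

0.918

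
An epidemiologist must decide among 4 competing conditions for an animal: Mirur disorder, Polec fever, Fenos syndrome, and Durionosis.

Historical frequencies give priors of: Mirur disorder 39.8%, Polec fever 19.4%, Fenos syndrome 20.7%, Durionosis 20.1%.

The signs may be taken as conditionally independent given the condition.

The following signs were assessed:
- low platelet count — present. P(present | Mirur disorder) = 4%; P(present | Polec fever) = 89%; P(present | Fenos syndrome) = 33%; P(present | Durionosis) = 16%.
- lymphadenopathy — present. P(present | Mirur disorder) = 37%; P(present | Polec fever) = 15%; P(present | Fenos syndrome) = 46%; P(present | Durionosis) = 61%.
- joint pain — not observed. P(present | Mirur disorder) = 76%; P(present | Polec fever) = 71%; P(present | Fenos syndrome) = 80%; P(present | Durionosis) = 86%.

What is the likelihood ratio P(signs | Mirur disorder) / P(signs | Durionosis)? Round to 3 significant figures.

Take the product of per-sign likelihoods under each hypothesis (using 1 − P(present | H) for each absent sign), then divide.
  Mirur disorder: 0.04 × 0.37 × (1 − 0.76) = 0.003552
  Durionosis: 0.16 × 0.61 × (1 − 0.86) = 0.013664
Bayes factor = 0.003552 / 0.013664 ≈ 0.260

0.260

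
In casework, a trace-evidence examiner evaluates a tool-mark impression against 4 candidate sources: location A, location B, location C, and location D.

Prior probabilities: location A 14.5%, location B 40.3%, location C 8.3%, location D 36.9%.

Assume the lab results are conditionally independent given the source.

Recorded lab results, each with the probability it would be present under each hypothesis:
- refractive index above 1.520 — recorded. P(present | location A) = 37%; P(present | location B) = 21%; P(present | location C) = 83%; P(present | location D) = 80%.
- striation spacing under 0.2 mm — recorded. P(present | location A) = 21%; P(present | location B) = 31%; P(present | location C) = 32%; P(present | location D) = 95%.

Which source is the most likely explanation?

By Bayes' rule with conditional independence, the unnormalized weight for each hypothesis is prior × ∏ likelihoods:
  location A: 0.145 × 0.37 × 0.21 = 0.011266
  location B: 0.403 × 0.21 × 0.31 = 0.026235
  location C: 0.083 × 0.83 × 0.32 = 0.022045
  location D: 0.369 × 0.80 × 0.95 = 0.28044
Marginal likelihood of the evidence = 0.33999.
P(location A | evidence) ≈ 0.011266 / 0.33999 ≈ 0.033
P(location B | evidence) ≈ 0.026235 / 0.33999 ≈ 0.077
P(location C | evidence) ≈ 0.022045 / 0.33999 ≈ 0.065
P(location D | evidence) ≈ 0.28044 / 0.33999 ≈ 0.825
The largest is 0.825, so location D is most probable.

location D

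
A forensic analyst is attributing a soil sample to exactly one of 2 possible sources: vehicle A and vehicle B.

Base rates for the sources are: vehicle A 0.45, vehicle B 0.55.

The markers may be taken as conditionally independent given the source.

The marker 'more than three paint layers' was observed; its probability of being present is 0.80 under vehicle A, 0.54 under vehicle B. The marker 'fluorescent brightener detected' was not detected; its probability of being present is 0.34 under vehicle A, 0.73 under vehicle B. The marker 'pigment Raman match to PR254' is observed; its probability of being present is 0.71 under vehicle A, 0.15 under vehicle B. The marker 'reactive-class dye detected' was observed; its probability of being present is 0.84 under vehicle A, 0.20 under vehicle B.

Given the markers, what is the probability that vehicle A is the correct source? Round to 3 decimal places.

0.983

By Bayes' rule with conditional independence, the unnormalized weight for each hypothesis is prior × ∏ likelihoods (using 1 − P(present | H) for each absent marker):
  vehicle A: 0.45 × 0.80 × (1 − 0.34) × 0.71 × 0.84 = 0.1417
  vehicle B: 0.55 × 0.54 × (1 − 0.73) × 0.15 × 0.20 = 0.0024057
Normalizing constant Z = 0.1417 + 0.0024057 = 0.14411.
P(vehicle A | evidence) = 0.1417 / 0.14411 ≈ 0.983.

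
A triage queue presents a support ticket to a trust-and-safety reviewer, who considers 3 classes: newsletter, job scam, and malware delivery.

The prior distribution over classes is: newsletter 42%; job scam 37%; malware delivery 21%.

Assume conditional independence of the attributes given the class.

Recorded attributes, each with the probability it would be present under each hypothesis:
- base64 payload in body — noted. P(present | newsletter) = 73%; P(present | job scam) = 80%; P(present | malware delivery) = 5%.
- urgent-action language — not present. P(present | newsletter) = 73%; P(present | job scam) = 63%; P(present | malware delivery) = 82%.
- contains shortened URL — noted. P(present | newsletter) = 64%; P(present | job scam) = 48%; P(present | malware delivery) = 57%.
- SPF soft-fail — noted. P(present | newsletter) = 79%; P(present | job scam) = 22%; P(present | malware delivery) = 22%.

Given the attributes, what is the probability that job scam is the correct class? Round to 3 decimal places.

For each hypothesis, the unnormalized posterior weight is prior × product of the attribute likelihoods (using 1 − P(present | H) for each absent attribute):
  newsletter: 0.42 × 0.73 × (1 − 0.73) × 0.64 × 0.79 = 0.041855
  job scam: 0.37 × 0.80 × (1 − 0.63) × 0.48 × 0.22 = 0.011565
  malware delivery: 0.21 × 0.05 × (1 − 0.82) × 0.57 × 0.22 = 0.00023701
Marginal likelihood of the evidence = 0.053657.
P(job scam | evidence) = 0.011565 / 0.053657 ≈ 0.216.

0.216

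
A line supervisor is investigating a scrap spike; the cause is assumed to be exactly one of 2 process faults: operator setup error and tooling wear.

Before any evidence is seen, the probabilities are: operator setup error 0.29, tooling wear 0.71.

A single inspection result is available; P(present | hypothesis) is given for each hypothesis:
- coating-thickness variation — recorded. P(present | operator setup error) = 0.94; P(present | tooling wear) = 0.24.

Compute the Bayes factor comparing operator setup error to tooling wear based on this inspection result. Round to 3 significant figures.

3.92

The Bayes factor is the ratio of the two likelihoods.
  operator setup error: 0.94
  tooling wear: 0.24
Bayes factor = 0.94 / 0.24 ≈ 3.92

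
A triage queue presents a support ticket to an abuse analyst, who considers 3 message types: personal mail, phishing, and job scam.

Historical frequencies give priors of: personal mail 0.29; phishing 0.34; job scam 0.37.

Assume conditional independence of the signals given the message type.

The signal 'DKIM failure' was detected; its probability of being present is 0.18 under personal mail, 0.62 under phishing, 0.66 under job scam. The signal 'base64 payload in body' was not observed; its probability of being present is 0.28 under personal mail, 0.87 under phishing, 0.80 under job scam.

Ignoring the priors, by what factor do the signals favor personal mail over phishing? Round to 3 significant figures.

Joint likelihood of the signal pattern under each hypothesis (using 1 − P(present | H) for each absent signal):
  personal mail: 0.18 × (1 − 0.28) = 0.1296
  phishing: 0.62 × (1 − 0.87) = 0.0806
Bayes factor = 0.1296 / 0.0806 ≈ 1.61

1.61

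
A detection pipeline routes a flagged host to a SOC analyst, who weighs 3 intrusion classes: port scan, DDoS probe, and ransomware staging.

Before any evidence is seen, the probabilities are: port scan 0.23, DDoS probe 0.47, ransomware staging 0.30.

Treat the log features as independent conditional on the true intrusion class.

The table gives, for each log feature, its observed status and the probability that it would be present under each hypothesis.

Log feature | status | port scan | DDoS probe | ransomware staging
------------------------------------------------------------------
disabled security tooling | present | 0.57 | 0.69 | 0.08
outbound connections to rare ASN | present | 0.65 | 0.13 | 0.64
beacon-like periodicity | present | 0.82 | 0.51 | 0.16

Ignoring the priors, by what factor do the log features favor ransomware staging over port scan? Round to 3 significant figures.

0.0270

Take the product of per-log feature likelihoods under each hypothesis, then divide.
  ransomware staging: 0.08 × 0.64 × 0.16 = 0.008192
  port scan: 0.57 × 0.65 × 0.82 = 0.30381
Bayes factor = 0.008192 / 0.30381 ≈ 0.0270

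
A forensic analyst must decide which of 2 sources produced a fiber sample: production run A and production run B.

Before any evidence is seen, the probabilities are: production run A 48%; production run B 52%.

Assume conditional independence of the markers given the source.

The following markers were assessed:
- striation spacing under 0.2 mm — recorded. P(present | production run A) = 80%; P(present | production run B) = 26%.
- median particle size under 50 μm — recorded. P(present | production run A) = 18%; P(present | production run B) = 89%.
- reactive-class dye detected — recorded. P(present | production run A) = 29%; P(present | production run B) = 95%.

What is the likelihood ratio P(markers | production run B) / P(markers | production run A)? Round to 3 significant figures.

5.26

Joint likelihood of the marker pattern under each hypothesis:
  production run B: 0.26 × 0.89 × 0.95 = 0.21983
  production run A: 0.80 × 0.18 × 0.29 = 0.04176
Bayes factor = 0.21983 / 0.04176 ≈ 5.26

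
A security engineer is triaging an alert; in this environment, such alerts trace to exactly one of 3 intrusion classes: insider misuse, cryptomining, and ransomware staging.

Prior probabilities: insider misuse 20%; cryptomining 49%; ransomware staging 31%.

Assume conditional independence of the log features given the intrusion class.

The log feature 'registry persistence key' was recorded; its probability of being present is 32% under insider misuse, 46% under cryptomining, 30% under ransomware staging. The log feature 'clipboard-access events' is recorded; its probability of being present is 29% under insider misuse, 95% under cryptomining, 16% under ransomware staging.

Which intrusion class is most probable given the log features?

cryptomining

Multiply each prior by the joint likelihood of the log feature pattern:
  insider misuse: 0.20 × 0.32 × 0.29 = 0.01856
  cryptomining: 0.49 × 0.46 × 0.95 = 0.21413
  ransomware staging: 0.31 × 0.30 × 0.16 = 0.01488
Normalizing constant Z = 0.01856 + 0.21413 + 0.01488 = 0.24757.
P(insider misuse | evidence) ≈ 0.01856 / 0.24757 ≈ 0.075
P(cryptomining | evidence) ≈ 0.21413 / 0.24757 ≈ 0.865
P(ransomware staging | evidence) ≈ 0.01488 / 0.24757 ≈ 0.060
The largest is 0.865, so cryptomining is most probable.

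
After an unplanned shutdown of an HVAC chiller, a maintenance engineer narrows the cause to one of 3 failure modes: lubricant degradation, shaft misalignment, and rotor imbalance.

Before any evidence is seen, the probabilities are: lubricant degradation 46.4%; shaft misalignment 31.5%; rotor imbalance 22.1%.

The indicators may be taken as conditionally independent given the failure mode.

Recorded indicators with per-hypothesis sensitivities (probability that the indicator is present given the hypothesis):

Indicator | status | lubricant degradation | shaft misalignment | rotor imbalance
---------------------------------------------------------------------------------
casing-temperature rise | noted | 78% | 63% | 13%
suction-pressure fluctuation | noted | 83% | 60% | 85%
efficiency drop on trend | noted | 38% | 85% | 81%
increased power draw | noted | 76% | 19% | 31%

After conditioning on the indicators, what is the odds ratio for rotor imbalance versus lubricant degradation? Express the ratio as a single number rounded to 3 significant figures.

Posterior odds equal prior odds times the likelihood ratio; only the two competing hypotheses matter.
  rotor imbalance: 0.221 × 0.13 × 0.85 × 0.81 × 0.31 = 0.006132
  lubricant degradation: 0.464 × 0.78 × 0.83 × 0.38 × 0.76 = 0.086754
Posterior odds = 0.006132 / 0.086754 ≈ 0.0707.

0.0707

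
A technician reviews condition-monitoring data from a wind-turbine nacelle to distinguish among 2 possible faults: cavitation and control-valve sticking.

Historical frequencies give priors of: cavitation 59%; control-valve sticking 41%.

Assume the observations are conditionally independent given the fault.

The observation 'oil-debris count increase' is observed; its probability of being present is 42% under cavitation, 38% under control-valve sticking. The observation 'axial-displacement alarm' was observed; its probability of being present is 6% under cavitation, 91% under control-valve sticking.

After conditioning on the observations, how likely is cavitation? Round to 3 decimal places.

For each hypothesis, the unnormalized posterior weight is prior × product of the observation likelihoods:
  cavitation: 0.59 × 0.42 × 0.06 = 0.014868
  control-valve sticking: 0.41 × 0.38 × 0.91 = 0.14178
Normalizing constant Z = 0.014868 + 0.14178 = 0.15665.
P(cavitation | evidence) = 0.014868 / 0.15665 ≈ 0.095.

0.095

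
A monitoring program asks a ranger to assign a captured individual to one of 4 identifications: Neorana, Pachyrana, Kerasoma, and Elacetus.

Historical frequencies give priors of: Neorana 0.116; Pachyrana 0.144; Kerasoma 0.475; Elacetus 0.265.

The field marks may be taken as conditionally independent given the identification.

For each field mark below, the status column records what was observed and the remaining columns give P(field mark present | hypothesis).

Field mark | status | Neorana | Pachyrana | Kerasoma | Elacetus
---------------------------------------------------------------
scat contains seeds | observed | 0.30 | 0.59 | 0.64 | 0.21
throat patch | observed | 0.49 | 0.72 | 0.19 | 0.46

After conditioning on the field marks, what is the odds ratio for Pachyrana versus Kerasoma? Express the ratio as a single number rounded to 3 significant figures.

1.06

Posterior odds equal prior odds times the likelihood ratio; only the two competing hypotheses matter.
  Pachyrana: 0.144 × 0.59 × 0.72 = 0.061171
  Kerasoma: 0.475 × 0.64 × 0.19 = 0.05776
Odds(Pachyrana : Kerasoma) = 0.061171 / 0.05776 ≈ 1.06.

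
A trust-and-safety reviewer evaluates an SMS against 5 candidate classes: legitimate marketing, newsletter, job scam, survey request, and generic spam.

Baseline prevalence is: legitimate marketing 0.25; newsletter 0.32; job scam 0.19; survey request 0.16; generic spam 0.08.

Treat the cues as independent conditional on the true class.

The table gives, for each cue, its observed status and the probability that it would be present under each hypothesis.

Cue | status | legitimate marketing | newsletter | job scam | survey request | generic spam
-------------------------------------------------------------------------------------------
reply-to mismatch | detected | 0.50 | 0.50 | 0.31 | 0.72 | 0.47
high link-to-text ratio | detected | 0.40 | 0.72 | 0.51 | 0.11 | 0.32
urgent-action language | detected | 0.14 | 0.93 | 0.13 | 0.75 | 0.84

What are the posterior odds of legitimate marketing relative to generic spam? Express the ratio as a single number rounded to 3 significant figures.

0.693

Posterior odds equal prior odds times the likelihood ratio; only the two competing hypotheses matter.
  legitimate marketing: 0.25 × 0.50 × 0.40 × 0.14 = 0.007
  generic spam: 0.08 × 0.47 × 0.32 × 0.84 = 0.010107
Posterior odds = 0.007 / 0.010107 ≈ 0.693.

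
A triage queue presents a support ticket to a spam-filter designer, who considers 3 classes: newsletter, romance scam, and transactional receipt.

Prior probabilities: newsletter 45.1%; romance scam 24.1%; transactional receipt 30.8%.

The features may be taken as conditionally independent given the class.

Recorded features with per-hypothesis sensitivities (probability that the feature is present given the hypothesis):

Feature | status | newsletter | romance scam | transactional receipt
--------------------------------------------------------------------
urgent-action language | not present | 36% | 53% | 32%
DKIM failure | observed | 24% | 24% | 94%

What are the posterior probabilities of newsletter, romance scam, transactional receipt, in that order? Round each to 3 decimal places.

For each hypothesis, the unnormalized posterior weight is prior × product of the feature likelihoods (using 1 − P(present | H) for each absent feature):
  newsletter: 0.451 × (1 − 0.36) × 0.24 = 0.069274
  romance scam: 0.241 × (1 − 0.53) × 0.24 = 0.027185
  transactional receipt: 0.308 × (1 − 0.32) × 0.94 = 0.19687
Normalizing constant Z = 0.069274 + 0.027185 + 0.19687 = 0.29333.
P(newsletter | evidence) = 0.069274 / 0.29333 ≈ 0.236
P(romance scam | evidence) = 0.027185 / 0.29333 ≈ 0.093
P(transactional receipt | evidence) = 0.19687 / 0.29333 ≈ 0.671

0.236, 0.093, 0.671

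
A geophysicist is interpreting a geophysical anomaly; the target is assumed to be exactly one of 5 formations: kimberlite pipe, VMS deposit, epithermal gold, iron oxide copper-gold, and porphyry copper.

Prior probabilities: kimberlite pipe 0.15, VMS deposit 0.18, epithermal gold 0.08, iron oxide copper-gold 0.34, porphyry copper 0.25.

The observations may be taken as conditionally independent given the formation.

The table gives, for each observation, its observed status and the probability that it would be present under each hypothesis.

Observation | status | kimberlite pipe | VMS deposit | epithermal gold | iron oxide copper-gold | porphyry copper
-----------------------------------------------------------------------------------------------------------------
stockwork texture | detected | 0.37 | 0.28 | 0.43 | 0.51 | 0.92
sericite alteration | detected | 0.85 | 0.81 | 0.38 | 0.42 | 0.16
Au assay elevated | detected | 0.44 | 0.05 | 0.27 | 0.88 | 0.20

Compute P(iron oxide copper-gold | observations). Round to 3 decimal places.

0.655

Multiply each prior by the joint likelihood of the evidence pattern:
  kimberlite pipe: 0.15 × 0.37 × 0.85 × 0.44 = 0.020757
  VMS deposit: 0.18 × 0.28 × 0.81 × 0.05 = 0.0020412
  epithermal gold: 0.08 × 0.43 × 0.38 × 0.27 = 0.0035294
  iron oxide copper-gold: 0.34 × 0.51 × 0.42 × 0.88 = 0.064089
  porphyry copper: 0.25 × 0.92 × 0.16 × 0.20 = 0.00736
Normalizing constant Z = 0.020757 + 0.0020412 + 0.0035294 + 0.064089 + 0.00736 = 0.097776.
P(iron oxide copper-gold | evidence) = 0.064089 / 0.097776 ≈ 0.655.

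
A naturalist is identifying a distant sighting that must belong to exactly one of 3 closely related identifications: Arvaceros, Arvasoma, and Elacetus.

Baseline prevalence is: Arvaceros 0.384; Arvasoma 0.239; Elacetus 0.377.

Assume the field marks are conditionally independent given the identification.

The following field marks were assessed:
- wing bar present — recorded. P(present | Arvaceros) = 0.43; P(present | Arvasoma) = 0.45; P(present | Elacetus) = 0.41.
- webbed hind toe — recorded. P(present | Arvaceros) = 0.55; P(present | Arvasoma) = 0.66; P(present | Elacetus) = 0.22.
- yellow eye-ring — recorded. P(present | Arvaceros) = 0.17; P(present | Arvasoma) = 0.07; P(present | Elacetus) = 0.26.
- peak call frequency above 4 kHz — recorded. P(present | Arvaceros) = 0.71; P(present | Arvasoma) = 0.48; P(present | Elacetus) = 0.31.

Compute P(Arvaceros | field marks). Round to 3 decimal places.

For each hypothesis, the unnormalized posterior weight is prior × product of the field mark likelihoods:
  Arvaceros: 0.384 × 0.43 × 0.55 × 0.17 × 0.71 = 0.010961
  Arvasoma: 0.239 × 0.45 × 0.66 × 0.07 × 0.48 = 0.002385
  Elacetus: 0.377 × 0.41 × 0.22 × 0.26 × 0.31 = 0.0027408
Normalizing constant Z = 0.010961 + 0.002385 + 0.0027408 = 0.016087.
P(Arvaceros | evidence) = 0.010961 / 0.016087 ≈ 0.681.

0.681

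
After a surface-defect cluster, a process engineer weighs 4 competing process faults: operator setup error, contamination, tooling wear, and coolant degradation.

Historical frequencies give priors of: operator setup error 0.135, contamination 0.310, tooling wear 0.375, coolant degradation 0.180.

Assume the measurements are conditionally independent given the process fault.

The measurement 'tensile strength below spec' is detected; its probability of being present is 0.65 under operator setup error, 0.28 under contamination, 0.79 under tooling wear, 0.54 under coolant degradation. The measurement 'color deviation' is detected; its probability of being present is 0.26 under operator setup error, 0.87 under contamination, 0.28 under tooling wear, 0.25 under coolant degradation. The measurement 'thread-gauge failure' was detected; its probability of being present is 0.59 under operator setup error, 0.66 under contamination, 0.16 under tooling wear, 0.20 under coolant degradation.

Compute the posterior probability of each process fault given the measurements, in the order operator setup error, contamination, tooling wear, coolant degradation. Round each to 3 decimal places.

For each hypothesis, the unnormalized posterior weight is prior × product of the measurement likelihoods:
  operator setup error: 0.135 × 0.65 × 0.26 × 0.59 = 0.013461
  contamination: 0.310 × 0.28 × 0.87 × 0.66 = 0.049841
  tooling wear: 0.375 × 0.79 × 0.28 × 0.16 = 0.013272
  coolant degradation: 0.180 × 0.54 × 0.25 × 0.20 = 0.00486
The unnormalized weights sum to 0.081433.
P(operator setup error | evidence) = 0.013461 / 0.081433 ≈ 0.165
P(contamination | evidence) = 0.049841 / 0.081433 ≈ 0.612
P(tooling wear | evidence) = 0.013272 / 0.081433 ≈ 0.163
P(coolant degradation | evidence) = 0.00486 / 0.081433 ≈ 0.060

0.165, 0.612, 0.163, 0.060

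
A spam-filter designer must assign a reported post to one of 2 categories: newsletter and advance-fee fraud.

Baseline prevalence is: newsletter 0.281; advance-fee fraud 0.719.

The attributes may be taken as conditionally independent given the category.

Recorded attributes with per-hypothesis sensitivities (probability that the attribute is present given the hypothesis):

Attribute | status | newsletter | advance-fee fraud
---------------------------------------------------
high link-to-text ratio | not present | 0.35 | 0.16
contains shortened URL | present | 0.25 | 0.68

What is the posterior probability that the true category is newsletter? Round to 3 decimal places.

0.100

By Bayes' rule with conditional independence, the unnormalized weight for each hypothesis is prior × ∏ likelihoods (using 1 − P(present | H) for each absent attribute):
  newsletter: 0.281 × (1 − 0.35) × 0.25 = 0.045663
  advance-fee fraud: 0.719 × (1 − 0.16) × 0.68 = 0.41069
Marginal likelihood of the evidence = 0.45636.
P(newsletter | evidence) = 0.045663 / 0.45636 ≈ 0.100.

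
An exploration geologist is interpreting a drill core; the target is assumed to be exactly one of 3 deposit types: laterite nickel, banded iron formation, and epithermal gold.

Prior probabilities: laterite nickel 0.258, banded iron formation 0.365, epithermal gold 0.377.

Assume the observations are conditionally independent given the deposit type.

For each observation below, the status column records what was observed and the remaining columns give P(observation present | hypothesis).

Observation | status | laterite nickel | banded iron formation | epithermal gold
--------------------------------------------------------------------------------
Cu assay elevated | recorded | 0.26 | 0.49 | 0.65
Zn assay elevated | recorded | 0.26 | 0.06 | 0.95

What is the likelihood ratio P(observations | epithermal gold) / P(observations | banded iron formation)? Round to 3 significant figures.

Take the product of per-observation likelihoods under each hypothesis, then divide.
  epithermal gold: 0.65 × 0.95 = 0.6175
  banded iron formation: 0.49 × 0.06 = 0.0294
Bayes factor = 0.6175 / 0.0294 ≈ 21.0

21.0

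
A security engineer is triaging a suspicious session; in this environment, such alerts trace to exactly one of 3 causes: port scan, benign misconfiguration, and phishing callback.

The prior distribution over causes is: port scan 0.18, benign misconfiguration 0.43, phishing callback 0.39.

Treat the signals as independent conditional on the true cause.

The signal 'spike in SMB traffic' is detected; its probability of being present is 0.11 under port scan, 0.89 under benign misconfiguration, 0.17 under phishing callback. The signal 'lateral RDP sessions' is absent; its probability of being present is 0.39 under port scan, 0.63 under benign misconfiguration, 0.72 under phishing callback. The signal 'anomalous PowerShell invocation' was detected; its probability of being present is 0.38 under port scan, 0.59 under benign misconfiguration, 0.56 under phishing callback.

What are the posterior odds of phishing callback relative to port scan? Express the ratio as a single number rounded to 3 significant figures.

Posterior odds equal prior odds times the likelihood ratio; only the two competing hypotheses matter (using 1 − P(present | H) for each absent signal).
  phishing callback: 0.39 × 0.17 × (1 − 0.72) × 0.56 = 0.010396
  port scan: 0.18 × 0.11 × (1 − 0.39) × 0.38 = 0.0045896
Odds(phishing callback : port scan) = 0.010396 / 0.0045896 ≈ 2.27.

2.27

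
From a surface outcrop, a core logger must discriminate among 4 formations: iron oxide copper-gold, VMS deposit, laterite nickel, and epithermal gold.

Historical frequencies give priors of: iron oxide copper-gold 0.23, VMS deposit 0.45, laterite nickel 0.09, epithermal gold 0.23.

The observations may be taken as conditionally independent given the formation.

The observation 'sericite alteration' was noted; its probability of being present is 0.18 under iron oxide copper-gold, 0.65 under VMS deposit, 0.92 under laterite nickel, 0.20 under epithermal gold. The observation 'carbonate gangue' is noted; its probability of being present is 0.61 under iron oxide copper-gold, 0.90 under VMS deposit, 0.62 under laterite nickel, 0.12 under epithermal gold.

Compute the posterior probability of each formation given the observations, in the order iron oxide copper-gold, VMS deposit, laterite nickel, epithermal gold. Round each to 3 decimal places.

0.073, 0.762, 0.149, 0.016

For each hypothesis, the unnormalized posterior weight is prior × product of the observation likelihoods:
  iron oxide copper-gold: 0.23 × 0.18 × 0.61 = 0.025254
  VMS deposit: 0.45 × 0.65 × 0.90 = 0.26325
  laterite nickel: 0.09 × 0.92 × 0.62 = 0.051336
  epithermal gold: 0.23 × 0.20 × 0.12 = 0.00552
Normalizing constant Z = 0.025254 + 0.26325 + 0.051336 + 0.00552 = 0.34536.
P(iron oxide copper-gold | evidence) = 0.025254 / 0.34536 ≈ 0.073
P(VMS deposit | evidence) = 0.26325 / 0.34536 ≈ 0.762
P(laterite nickel | evidence) = 0.051336 / 0.34536 ≈ 0.149
P(epithermal gold | evidence) = 0.00552 / 0.34536 ≈ 0.016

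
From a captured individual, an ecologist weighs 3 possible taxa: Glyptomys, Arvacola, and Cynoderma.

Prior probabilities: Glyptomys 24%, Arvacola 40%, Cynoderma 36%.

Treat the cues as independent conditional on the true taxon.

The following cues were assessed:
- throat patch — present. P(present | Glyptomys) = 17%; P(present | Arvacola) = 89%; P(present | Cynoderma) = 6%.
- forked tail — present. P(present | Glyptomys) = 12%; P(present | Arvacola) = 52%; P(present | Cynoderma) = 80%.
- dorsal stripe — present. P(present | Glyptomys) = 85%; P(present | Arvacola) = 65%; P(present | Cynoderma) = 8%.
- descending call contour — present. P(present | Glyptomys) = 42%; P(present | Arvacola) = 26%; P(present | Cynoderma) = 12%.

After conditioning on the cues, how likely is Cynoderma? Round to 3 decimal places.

0.005

Multiply each prior by the joint likelihood of the cue pattern:
  Glyptomys: 0.24 × 0.17 × 0.12 × 0.85 × 0.42 = 0.0017479
  Arvacola: 0.40 × 0.89 × 0.52 × 0.65 × 0.26 = 0.031285
  Cynoderma: 0.36 × 0.06 × 0.80 × 0.08 × 0.12 = 0.00016589
Normalizing constant Z = 0.0017479 + 0.031285 + 0.00016589 = 0.033199.
P(Cynoderma | evidence) = 0.00016589 / 0.033199 ≈ 0.005.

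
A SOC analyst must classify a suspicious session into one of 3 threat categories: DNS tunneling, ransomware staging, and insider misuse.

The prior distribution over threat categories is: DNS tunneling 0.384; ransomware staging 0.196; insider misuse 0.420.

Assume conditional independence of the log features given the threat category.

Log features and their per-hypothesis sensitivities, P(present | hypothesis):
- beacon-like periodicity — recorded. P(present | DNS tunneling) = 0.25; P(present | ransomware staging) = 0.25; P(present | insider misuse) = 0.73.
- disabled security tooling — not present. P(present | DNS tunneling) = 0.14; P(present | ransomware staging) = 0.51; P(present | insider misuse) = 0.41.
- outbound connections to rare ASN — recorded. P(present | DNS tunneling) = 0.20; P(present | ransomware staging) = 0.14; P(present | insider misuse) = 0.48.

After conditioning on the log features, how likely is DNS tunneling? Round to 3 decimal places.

0.155

By Bayes' rule with conditional independence, the unnormalized weight for each hypothesis is prior × ∏ likelihoods (using 1 − P(present | H) for each absent log feature):
  DNS tunneling: 0.384 × 0.25 × (1 − 0.14) × 0.20 = 0.016512
  ransomware staging: 0.196 × 0.25 × (1 − 0.51) × 0.14 = 0.0033614
  insider misuse: 0.420 × 0.73 × (1 − 0.41) × 0.48 = 0.086829
The unnormalized weights sum to 0.1067.
P(DNS tunneling | evidence) = 0.016512 / 0.1067 ≈ 0.155.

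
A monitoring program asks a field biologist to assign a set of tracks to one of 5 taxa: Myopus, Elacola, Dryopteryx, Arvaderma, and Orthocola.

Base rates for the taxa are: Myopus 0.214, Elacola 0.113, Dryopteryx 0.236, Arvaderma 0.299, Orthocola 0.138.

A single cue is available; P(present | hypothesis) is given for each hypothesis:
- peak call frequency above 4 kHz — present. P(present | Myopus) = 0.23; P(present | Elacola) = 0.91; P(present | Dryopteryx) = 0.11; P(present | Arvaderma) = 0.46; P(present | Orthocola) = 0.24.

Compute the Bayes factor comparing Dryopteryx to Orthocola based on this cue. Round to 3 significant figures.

0.458

Likelihood of this cue under each hypothesis:
  Dryopteryx: 0.11
  Orthocola: 0.24
Bayes factor = 0.11 / 0.24 ≈ 0.458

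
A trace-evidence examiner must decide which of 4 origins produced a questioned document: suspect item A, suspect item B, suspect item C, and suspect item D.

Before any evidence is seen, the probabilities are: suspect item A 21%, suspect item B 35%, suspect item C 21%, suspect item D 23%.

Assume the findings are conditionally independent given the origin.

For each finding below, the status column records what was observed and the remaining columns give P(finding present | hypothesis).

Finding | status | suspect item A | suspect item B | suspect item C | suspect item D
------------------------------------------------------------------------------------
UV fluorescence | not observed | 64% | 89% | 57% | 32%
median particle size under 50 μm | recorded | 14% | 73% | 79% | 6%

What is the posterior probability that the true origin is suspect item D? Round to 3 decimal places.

0.079

By Bayes' rule with conditional independence, the unnormalized weight for each hypothesis is prior × ∏ likelihoods (using 1 − P(present | H) for each absent finding):
  suspect item A: 0.21 × (1 − 0.64) × 0.14 = 0.010584
  suspect item B: 0.35 × (1 − 0.89) × 0.73 = 0.028105
  suspect item C: 0.21 × (1 − 0.57) × 0.79 = 0.071337
  suspect item D: 0.23 × (1 − 0.32) × 0.06 = 0.009384
The unnormalized weights sum to 0.11941.
P(suspect item D | evidence) = 0.009384 / 0.11941 ≈ 0.079.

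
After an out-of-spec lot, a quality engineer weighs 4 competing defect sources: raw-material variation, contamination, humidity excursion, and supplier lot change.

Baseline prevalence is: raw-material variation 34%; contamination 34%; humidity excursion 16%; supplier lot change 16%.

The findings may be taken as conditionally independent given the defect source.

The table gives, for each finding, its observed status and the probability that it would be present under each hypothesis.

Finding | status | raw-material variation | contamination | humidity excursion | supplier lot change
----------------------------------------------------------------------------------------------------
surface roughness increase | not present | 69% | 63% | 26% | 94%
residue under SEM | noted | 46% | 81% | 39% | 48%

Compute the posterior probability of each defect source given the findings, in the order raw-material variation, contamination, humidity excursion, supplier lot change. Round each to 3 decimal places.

Multiply each prior by the joint likelihood of the evidence pattern (using 1 − P(present | H) for each absent finding):
  raw-material variation: 0.34 × (1 − 0.69) × 0.46 = 0.048484
  contamination: 0.34 × (1 − 0.63) × 0.81 = 0.1019
  humidity excursion: 0.16 × (1 − 0.26) × 0.39 = 0.046176
  supplier lot change: 0.16 × (1 − 0.94) × 0.48 = 0.004608
The unnormalized weights sum to 0.20117.
P(raw-material variation | evidence) = 0.048484 / 0.20117 ≈ 0.241
P(contamination | evidence) = 0.1019 / 0.20117 ≈ 0.507
P(humidity excursion | evidence) = 0.046176 / 0.20117 ≈ 0.230
P(supplier lot change | evidence) = 0.004608 / 0.20117 ≈ 0.023

0.241, 0.507, 0.230, 0.023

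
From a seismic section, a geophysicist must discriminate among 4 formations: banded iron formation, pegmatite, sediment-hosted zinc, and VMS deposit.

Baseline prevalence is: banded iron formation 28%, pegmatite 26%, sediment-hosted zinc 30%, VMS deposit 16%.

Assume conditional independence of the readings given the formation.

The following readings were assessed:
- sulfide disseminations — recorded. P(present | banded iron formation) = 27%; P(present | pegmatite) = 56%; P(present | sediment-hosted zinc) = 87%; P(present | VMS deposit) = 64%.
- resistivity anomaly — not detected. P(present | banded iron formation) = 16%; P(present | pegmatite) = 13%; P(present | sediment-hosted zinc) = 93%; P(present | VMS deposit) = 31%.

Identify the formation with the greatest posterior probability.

By Bayes' rule with conditional independence, the unnormalized weight for each hypothesis is prior × ∏ likelihoods (using 1 − P(present | H) for each absent reading):
  banded iron formation: 0.28 × 0.27 × (1 − 0.16) = 0.063504
  pegmatite: 0.26 × 0.56 × (1 − 0.13) = 0.12667
  sediment-hosted zinc: 0.30 × 0.87 × (1 − 0.93) = 0.01827
  VMS deposit: 0.16 × 0.64 × (1 − 0.31) = 0.070656
The unnormalized weights sum to 0.2791.
P(banded iron formation | evidence) ≈ 0.063504 / 0.2791 ≈ 0.228
P(pegmatite | evidence) ≈ 0.12667 / 0.2791 ≈ 0.454
P(sediment-hosted zinc | evidence) ≈ 0.01827 / 0.2791 ≈ 0.065
P(VMS deposit | evidence) ≈ 0.070656 / 0.2791 ≈ 0.253
The largest is 0.454, so pegmatite is most probable.

pegmatite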